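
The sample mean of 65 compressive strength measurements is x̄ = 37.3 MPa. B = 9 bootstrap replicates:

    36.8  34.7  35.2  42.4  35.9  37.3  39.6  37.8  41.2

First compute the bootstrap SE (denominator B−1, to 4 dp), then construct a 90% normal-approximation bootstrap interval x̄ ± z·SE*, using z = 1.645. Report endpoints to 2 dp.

(32.90, 41.70)

Mean of replicates = 37.8778; sum of squared deviations = 57.1356; SE* = √(57.1356/8) = 2.6724
Margin = 1.645 × 2.6724 = 4.396
Interval: 37.3 ± 4.396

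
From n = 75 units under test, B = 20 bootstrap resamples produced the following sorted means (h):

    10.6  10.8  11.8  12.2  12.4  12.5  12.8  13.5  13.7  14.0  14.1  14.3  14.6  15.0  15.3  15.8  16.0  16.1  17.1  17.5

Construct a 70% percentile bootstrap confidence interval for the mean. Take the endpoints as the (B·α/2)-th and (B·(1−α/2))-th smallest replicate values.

α = 0.30; lower rank = 20 × 0.150 = 3; upper rank = 20 × 0.850 = 17.
The 3rd smallest replicate is 11.8; the 17th is 16.0.

(11.8, 16.0)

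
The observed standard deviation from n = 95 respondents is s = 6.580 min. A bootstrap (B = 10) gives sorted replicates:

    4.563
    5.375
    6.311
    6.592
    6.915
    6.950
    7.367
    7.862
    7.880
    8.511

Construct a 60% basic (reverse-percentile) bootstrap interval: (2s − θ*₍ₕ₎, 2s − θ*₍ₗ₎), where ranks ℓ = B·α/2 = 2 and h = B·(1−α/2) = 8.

Percentile endpoints at ranks 2 and 8: θ*₍2₎ = 5.375, θ*₍8₎ = 7.862.
Basic interval reflects these around s:
  lower = 2 × 6.580 − 7.862 = 5.298
  upper = 2 × 6.580 − 5.375 = 7.785

(5.298, 7.785)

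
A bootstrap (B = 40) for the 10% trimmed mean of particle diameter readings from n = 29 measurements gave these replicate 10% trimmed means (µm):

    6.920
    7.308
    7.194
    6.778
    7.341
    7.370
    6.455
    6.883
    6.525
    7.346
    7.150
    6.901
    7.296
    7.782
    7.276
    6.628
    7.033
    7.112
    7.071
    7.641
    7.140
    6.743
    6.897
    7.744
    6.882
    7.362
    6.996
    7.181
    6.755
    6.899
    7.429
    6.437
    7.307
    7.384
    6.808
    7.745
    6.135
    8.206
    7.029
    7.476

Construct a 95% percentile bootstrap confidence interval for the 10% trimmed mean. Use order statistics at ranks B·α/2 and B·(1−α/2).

Sorted replicates: 6.135, 6.437, 6.455, 6.525, 6.628, 6.743, 6.755, 6.778, 6.808, 6.882, 6.883, 6.897, 6.899, 6.901, 6.920, 6.996, 7.029, 7.033, 7.071, 7.112, 7.140, 7.150, 7.181, 7.194, 7.276, 7.296, 7.307, 7.308, 7.341, 7.346, 7.362, 7.370, 7.384, 7.429, 7.476, 7.641, 7.744, 7.745, 7.782, 8.206
α = 0.05; lower rank = 40 × 0.025 = 1; upper rank = 40 × 0.975 = 39.
The 1st smallest replicate is 6.135; the 39th is 7.782.

(6.135, 7.782)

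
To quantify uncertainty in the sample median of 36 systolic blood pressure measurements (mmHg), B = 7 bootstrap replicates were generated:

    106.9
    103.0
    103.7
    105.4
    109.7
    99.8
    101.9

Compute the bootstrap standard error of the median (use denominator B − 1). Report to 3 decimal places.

Bootstrap SE is the standard deviation of the 7 replicate medians.
Mean of replicates: (106.9 + 103.0 + 103.7 + 105.4 + 109.7 + 99.8 + 101.9) / 7 = 730.4000 / 7 = 104.3429
Sum of squared deviations: (+2.5571)² + (−1.3429)² + (−0.6429)² + (+1.0571)² + (+5.3571)² + (−4.5429)² + (−2.4429)² = 65.1771
Variance = 65.1771 / 6 = 10.8629
SE* = √10.8629

SE* = 3.296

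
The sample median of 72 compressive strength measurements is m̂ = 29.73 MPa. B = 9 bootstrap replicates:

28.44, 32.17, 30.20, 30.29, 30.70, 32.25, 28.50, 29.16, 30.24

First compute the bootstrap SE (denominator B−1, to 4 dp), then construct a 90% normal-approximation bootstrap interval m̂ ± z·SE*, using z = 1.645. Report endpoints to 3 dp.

(27.447, 32.013)

Mean of replicates = 30.2167; sum of squared deviations = 15.4098; SE* = √(15.4098/8) = 1.3879
Margin = 1.645 × 1.3879 = 2.2831
Interval: 29.73 ± 2.2831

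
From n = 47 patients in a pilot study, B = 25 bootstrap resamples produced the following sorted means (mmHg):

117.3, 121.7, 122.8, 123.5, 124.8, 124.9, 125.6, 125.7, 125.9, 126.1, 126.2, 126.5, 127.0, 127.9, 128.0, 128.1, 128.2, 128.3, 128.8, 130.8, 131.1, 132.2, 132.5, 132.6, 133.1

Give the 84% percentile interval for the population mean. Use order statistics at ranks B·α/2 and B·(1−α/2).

(121.7, 132.5)

α = 0.16; lower rank = 25 × 0.080 = 2; upper rank = 25 × 0.920 = 23.
The 2nd smallest replicate is 121.7; the 23rd is 132.5.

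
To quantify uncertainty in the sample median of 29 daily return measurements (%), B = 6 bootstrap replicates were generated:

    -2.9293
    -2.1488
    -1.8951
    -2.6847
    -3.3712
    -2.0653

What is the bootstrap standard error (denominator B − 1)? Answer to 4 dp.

SE* = 0.5752

Bootstrap SE is the standard deviation of the 6 replicate medians.
Mean of replicates: ((-2.9293) + (-2.1488) + (-1.8951) + (-2.6847) + (-3.3712) + (-2.0653)) / 6 = -15.09440 / 6 = -2.51573
Sum of squared deviations: (−0.41357)² + (+0.36693)² + (+0.62063)² + (−0.16897)² + (−0.85547)² + (+0.45043)² = 1.65413
Variance = 1.65413 / 5 = 0.33083
SE* = √0.33083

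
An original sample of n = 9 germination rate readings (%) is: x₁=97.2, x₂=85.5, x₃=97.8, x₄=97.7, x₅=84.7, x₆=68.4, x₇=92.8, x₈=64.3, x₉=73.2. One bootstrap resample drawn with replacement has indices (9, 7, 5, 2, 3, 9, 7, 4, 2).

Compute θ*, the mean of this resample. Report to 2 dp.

θ* = 87.02

Resample values: 73.2, 92.8, 84.7, 85.5, 97.8, 73.2, 92.8, 97.7, 85.5.
Mean = (73.2 + 92.8 + 84.7 + 85.5 + 97.8 + 73.2 + 92.8 + 97.7 + 85.5) / 9 = 783.20 / 9 = 87.02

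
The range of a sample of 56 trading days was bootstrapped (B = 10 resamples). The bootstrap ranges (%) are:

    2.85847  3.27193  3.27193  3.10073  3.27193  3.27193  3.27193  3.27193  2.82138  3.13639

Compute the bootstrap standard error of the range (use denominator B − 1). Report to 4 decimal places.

Bootstrap SE is the standard deviation of the 10 replicate ranges.
Mean of replicates: (2.85847 + 3.27193 + 3.27193 + 3.10073 + 3.27193 + 3.27193 + 3.27193 + 3.27193 + 2.82138 + 3.13639) / 10 = 31.548550 / 10 = 3.154855
Sum of squared deviations: (−0.296385)² + (+0.117075)² + (+0.117075)² + (−0.054125)² + (+0.117075)² + (+0.117075)² + (+0.117075)² + (+0.117075)² + (−0.333475)² + (−0.018465)² = 0.284559
Variance = 0.284559 / 9 = 0.031618
SE* = √0.031618

SE* = 0.1778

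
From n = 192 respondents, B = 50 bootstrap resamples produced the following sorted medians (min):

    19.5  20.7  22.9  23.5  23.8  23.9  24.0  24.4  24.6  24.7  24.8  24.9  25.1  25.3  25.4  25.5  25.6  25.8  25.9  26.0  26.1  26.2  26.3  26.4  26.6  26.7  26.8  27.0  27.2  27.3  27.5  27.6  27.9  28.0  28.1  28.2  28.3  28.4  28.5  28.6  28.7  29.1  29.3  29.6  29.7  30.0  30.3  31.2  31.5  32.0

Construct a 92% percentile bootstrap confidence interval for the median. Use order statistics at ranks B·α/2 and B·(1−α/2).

(20.7, 31.2)

α = 0.08; lower rank = 50 × 0.040 = 2; upper rank = 50 × 0.960 = 48.
The 2nd smallest replicate is 20.7; the 48th is 31.2.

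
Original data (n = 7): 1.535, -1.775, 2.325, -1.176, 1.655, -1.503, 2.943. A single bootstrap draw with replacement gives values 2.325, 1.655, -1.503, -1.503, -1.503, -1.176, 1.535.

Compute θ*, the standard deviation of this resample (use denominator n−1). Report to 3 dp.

Mean = -0.0243; sum of squared deviations = 18.6567
s² = 18.6567 / 6 = 3.1095
s = √3.1095 = 1.763

θ* = 1.763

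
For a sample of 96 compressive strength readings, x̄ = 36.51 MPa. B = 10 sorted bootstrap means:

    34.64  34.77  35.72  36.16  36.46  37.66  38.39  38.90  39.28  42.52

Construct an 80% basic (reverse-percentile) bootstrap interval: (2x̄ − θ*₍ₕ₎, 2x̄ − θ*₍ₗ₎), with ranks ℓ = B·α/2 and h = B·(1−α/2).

(33.74, 38.38)

Percentile endpoints at ranks 1 and 9: θ*₍1₎ = 34.64, θ*₍9₎ = 39.28.
Basic interval reflects these around x̄:
  lower = 2 × 36.51 − 39.28 = 33.74
  upper = 2 × 36.51 − 34.64 = 38.38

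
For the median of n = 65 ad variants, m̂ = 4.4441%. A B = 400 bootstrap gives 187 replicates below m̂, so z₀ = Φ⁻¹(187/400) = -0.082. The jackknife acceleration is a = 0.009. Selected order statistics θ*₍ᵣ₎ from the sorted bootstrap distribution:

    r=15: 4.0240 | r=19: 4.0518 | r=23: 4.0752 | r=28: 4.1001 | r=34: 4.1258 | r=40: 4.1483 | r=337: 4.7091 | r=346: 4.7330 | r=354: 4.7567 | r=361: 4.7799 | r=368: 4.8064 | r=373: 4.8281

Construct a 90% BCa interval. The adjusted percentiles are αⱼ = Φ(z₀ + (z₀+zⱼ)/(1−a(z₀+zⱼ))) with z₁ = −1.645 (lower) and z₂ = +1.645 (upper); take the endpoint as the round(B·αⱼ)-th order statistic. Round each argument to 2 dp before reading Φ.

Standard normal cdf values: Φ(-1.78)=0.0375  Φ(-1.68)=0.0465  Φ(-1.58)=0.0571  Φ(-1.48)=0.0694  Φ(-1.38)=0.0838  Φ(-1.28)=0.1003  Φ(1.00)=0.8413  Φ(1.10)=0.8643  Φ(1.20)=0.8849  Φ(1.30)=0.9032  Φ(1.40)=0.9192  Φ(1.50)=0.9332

Lower: z₀ + z₁ = -0.082 + (-1.645) = -1.727; 1 − a(z₀+z₁) = 1 − (0.009)(-1.727) = 1.0155; argument = -0.082 + (-1.727)/1.0155 = -1.7826 → -1.78.
α₁ = Φ(-1.78) = 0.0375; rank = round(400 × 0.0375) = 15; θ*₍15₎ = 4.0240.
Upper: z₀ + z₂ = 1.563; 1 − a(z₀+z₂) = 0.9859; argument = 1.5033 → 1.50; α₂ = 0.9332; rank = 373; θ*₍373₎ = 4.8281.

(4.0240, 4.8281)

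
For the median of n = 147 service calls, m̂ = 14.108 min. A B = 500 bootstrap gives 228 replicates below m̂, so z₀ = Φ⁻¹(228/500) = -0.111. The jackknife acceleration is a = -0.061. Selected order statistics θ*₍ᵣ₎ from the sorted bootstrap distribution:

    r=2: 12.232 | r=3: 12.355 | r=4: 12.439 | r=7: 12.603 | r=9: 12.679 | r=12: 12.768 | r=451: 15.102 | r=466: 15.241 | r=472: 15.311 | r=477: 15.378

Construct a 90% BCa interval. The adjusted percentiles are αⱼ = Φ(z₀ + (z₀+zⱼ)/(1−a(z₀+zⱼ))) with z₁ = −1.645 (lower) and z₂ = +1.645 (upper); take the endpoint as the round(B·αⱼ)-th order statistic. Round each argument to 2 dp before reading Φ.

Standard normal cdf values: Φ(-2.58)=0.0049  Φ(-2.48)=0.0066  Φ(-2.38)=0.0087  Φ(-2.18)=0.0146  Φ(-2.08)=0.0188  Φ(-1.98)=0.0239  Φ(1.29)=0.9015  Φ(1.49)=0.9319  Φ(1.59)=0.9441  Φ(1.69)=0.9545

Lower: z₀ + z₁ = -0.111 + (-1.645) = -1.756; 1 − a(z₀+z₁) = 1 − (-0.061)(-1.756) = 0.8929; argument = -0.111 + (-1.756)/0.8929 = -2.0777 → -2.08.
α₁ = Φ(-2.08) = 0.0188; rank = round(500 × 0.0188) = 9; θ*₍9₎ = 12.679.
Upper: z₀ + z₂ = 1.534; 1 − a(z₀+z₂) = 1.0936; argument = 1.2917 → 1.29; α₂ = 0.9015; rank = 451; θ*₍451₎ = 15.102.

(12.679, 15.102)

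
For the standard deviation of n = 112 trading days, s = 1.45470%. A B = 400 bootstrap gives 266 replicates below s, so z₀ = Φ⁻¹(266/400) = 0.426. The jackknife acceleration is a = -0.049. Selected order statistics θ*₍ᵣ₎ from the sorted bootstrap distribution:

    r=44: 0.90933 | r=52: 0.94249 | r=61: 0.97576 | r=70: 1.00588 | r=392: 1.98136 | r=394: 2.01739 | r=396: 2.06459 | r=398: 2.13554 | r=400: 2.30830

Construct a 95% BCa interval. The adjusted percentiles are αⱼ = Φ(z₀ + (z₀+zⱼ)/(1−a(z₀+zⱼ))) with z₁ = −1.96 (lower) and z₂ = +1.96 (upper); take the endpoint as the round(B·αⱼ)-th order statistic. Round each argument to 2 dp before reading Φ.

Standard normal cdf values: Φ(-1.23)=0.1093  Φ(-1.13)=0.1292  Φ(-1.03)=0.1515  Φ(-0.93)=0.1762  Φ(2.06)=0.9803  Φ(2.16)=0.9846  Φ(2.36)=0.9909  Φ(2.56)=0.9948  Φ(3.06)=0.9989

Lower: z₀ + z₁ = 0.426 + (-1.960) = -1.534; 1 − a(z₀+z₁) = 1 − (-0.049)(-1.534) = 0.9248; argument = 0.426 + (-1.534)/0.9248 = -1.2327 → -1.23.
α₁ = Φ(-1.23) = 0.1093; rank = round(400 × 0.1093) = 44; θ*₍44₎ = 0.90933.
Upper: z₀ + z₂ = 2.386; 1 − a(z₀+z₂) = 1.1169; argument = 2.5622 → 2.56; α₂ = 0.9948; rank = 398; θ*₍398₎ = 2.13554.

(0.90933, 2.13554)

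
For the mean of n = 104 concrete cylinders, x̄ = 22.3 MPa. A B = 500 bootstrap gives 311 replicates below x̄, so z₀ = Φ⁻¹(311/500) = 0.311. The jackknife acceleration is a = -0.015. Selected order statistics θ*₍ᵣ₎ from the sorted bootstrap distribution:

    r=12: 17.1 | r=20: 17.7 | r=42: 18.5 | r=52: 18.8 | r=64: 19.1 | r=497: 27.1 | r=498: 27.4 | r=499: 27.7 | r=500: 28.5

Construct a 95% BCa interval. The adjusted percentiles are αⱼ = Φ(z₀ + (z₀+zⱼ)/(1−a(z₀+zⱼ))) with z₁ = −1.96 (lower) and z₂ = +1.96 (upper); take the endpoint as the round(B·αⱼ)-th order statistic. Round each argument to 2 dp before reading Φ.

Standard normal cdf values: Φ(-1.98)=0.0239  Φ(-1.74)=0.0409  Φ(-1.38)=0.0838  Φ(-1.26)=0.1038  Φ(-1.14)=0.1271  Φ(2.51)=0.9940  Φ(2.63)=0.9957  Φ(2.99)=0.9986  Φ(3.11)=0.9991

(18.5, 27.1)

Lower: z₀ + z₁ = 0.311 + (-1.960) = -1.649; 1 − a(z₀+z₁) = 1 − (-0.015)(-1.649) = 0.9753; argument = 0.311 + (-1.649)/0.9753 = -1.3798 → -1.38.
α₁ = Φ(-1.38) = 0.0838; rank = round(500 × 0.0838) = 42; θ*₍42₎ = 18.5.
Upper: z₀ + z₂ = 2.271; 1 − a(z₀+z₂) = 1.0341; argument = 2.5072 → 2.51; α₂ = 0.9940; rank = 497; θ*₍497₎ = 27.1.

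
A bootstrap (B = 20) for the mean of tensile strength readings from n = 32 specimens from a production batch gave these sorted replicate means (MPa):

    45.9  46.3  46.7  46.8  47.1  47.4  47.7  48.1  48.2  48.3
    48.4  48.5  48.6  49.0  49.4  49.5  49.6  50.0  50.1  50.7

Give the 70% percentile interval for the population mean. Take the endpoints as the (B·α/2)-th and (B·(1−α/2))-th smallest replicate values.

(46.7, 49.6)

α = 0.30; lower rank = 20 × 0.150 = 3; upper rank = 20 × 0.850 = 17.
The 3rd smallest replicate is 46.7; the 17th is 49.6.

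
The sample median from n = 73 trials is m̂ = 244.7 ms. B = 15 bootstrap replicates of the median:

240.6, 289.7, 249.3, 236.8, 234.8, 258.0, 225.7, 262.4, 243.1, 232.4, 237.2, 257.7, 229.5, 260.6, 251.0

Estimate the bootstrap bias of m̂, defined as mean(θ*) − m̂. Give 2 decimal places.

mean(θ*) = (240.6 + 289.7 + 249.3 + 236.8 + 234.8 + 258.0 + 225.7 + 262.4 + 243.1 + 232.4 + 237.2 + 257.7 + 229.5 + 260.6 + 251.0) / 15 = 247.253
bias = 247.253 − 244.7

bias = +2.55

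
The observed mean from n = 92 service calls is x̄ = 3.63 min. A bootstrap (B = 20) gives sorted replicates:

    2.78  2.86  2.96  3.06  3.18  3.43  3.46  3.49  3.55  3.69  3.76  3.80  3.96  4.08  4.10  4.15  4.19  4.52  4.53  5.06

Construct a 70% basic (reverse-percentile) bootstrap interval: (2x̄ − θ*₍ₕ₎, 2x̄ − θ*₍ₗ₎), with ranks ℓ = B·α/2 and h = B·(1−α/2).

(3.07, 4.30)

Percentile endpoints at ranks 3 and 17: θ*₍3₎ = 2.96, θ*₍17₎ = 4.19.
Basic interval reflects these around x̄:
  lower = 2 × 3.63 − 4.19 = 3.07
  upper = 2 × 3.63 − 2.96 = 4.30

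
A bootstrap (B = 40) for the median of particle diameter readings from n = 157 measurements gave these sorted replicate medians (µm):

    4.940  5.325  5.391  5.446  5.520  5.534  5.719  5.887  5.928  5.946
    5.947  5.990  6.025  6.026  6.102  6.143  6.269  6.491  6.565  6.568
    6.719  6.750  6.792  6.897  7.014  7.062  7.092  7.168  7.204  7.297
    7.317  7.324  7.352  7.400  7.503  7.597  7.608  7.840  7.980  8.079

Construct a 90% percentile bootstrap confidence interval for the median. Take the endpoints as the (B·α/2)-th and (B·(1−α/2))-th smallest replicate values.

α = 0.10; lower rank = 40 × 0.050 = 2; upper rank = 40 × 0.950 = 38.
The 2nd smallest replicate is 5.325; the 38th is 7.840.

(5.325, 7.840)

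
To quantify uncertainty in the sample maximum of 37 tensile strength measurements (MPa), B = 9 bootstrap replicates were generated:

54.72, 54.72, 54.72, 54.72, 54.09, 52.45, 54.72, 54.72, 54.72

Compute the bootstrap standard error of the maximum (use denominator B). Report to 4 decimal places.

SE* = 0.7161

Bootstrap SE is the standard deviation of the 9 replicate maximums.
Mean of replicates: (54.72 + 54.72 + 54.72 + 54.72 + 54.09 + 52.45 + 54.72 + 54.72 + 54.72) / 9 = 489.58000 / 9 = 54.39778
Sum of squared deviations: (+0.32222)² + (+0.32222)² + (+0.32222)² + (+0.32222)² + (−0.30778)² + (−1.94778)² + (+0.32222)² + (+0.32222)² + (+0.32222)² = 4.61536
Variance = 4.61536 / 9 = 0.51282
SE* = √0.51282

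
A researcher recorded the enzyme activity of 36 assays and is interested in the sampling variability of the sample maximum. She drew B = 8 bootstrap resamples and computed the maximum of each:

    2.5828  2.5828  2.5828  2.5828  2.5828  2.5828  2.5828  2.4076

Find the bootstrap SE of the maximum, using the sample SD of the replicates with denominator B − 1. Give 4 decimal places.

Bootstrap SE is the standard deviation of the 8 replicate maximums.
Mean of replicates: (2.5828 + 2.5828 + 2.5828 + 2.5828 + 2.5828 + 2.5828 + 2.5828 + 2.4076) / 8 = 20.487200 / 8 = 2.560900
Sum of squared deviations: (+0.021900)² + (+0.021900)² + (+0.021900)² + (+0.021900)² + (+0.021900)² + (+0.021900)² + (+0.021900)² + (−0.153300)² = 0.026858
Variance = 0.026858 / 7 = 0.003837
SE* = √0.003837

SE* = 0.0619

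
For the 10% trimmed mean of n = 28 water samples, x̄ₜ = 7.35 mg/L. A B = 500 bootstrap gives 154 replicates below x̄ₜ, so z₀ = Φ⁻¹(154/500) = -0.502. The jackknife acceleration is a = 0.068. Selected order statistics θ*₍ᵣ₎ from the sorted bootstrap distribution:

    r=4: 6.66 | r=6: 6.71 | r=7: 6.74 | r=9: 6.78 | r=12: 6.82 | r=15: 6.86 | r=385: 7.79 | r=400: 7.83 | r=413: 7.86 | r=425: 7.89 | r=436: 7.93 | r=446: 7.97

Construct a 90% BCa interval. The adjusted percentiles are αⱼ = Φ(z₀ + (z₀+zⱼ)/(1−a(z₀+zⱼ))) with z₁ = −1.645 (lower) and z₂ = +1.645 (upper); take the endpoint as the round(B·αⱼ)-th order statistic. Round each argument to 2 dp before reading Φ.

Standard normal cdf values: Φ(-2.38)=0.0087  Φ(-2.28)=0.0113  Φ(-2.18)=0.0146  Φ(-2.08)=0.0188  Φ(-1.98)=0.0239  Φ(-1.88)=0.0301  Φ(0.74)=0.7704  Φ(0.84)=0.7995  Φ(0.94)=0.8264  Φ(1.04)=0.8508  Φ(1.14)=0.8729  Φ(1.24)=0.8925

Lower: z₀ + z₁ = -0.502 + (-1.645) = -2.147; 1 − a(z₀+z₁) = 1 − (0.068)(-2.147) = 1.1460; argument = -0.502 + (-2.147)/1.1460 = -2.3755 → -2.38.
α₁ = Φ(-2.38) = 0.0087; rank = round(500 × 0.0087) = 4; θ*₍4₎ = 6.66.
Upper: z₀ + z₂ = 1.143; 1 − a(z₀+z₂) = 0.9223; argument = 0.7373 → 0.74; α₂ = 0.7704; rank = 385; θ*₍385₎ = 7.79.

(6.66, 7.79)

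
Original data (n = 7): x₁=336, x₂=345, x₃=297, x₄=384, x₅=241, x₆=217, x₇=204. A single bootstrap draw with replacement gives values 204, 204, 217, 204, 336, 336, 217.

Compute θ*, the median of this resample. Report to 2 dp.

Sorted: 204, 204, 204, 217, 217, 336, 336
Median = middle value = 217.00

θ* = 217.00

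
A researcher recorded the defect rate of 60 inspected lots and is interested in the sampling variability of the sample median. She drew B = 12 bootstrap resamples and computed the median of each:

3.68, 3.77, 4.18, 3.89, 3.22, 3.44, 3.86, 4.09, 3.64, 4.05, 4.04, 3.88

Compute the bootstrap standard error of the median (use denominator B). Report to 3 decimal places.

Bootstrap SE is the standard deviation of the 12 replicate medians.
Mean of replicates: (3.68 + 3.77 + 4.18 + 3.89 + 3.22 + 3.44 + 3.86 + 4.09 + 3.64 + 4.05 + 4.04 + 3.88) / 12 = 45.7400 / 12 = 3.8117
Sum of squared deviations: (−0.1317)² + (−0.0417)² + (+0.3683)² + (+0.0783)² + (−0.5917)² + (−0.3717)² + (+0.0483)² + (+0.2783)² + (−0.1717)² + (+0.2383)² + (+0.2283)² + (+0.0683)² = 0.8720
Variance = 0.8720 / 12 = 0.0727
SE* = √0.0727

SE* = 0.270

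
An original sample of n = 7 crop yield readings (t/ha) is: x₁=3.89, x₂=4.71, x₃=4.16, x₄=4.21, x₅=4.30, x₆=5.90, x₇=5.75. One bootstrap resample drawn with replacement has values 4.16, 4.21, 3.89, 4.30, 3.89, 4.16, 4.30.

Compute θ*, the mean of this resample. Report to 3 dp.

θ* = 4.130

Mean = (4.16 + 4.21 + 3.89 + 4.30 + 3.89 + 4.16 + 4.30) / 7 = 28.910 / 7 = 4.130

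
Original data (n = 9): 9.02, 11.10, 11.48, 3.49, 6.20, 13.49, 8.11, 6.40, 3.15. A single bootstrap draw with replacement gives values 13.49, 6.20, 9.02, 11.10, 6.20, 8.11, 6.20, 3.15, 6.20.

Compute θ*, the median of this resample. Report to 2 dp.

θ* = 6.20

Sorted: 3.15, 6.20, 6.20, 6.20, 6.20, 8.11, 9.02, 11.10, 13.49
Median = middle value = 6.20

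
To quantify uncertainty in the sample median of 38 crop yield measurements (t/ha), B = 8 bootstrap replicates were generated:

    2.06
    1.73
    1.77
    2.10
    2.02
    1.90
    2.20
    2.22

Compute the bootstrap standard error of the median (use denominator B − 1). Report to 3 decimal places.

Bootstrap SE is the standard deviation of the 8 replicate medians.
Mean of replicates: (2.06 + 1.73 + 1.77 + 2.10 + 2.02 + 1.90 + 2.20 + 2.22) / 8 = 16.0000 / 8 = 2.0000
Sum of squared deviations: (+0.0600)² + (−0.2700)² + (−0.2300)² + (+0.1000)² + (+0.0200)² + (−0.1000)² + (+0.2000)² + (+0.2200)² = 0.2382
Variance = 0.2382 / 7 = 0.0340
SE* = √0.0340

SE* = 0.184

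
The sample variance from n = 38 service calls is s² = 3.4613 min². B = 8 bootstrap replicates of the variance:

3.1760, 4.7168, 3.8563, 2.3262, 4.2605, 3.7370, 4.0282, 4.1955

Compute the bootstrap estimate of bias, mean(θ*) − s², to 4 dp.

bias = +0.3258

mean(θ*) = (3.1760 + 4.7168 + 3.8563 + 2.3262 + 4.2605 + 3.7370 + 4.0282 + 4.1955) / 8 = 3.78706
bias = 3.78706 − 3.4613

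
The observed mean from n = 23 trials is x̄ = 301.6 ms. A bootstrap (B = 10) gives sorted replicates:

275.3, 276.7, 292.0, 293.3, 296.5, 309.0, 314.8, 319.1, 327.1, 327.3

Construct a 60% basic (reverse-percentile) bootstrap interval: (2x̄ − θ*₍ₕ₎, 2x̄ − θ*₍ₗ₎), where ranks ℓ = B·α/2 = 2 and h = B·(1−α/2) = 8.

(284.1, 326.5)

Percentile endpoints at ranks 2 and 8: θ*₍2₎ = 276.7, θ*₍8₎ = 319.1.
Basic interval reflects these around x̄:
  lower = 2 × 301.6 − 319.1 = 284.1
  upper = 2 × 301.6 − 276.7 = 326.5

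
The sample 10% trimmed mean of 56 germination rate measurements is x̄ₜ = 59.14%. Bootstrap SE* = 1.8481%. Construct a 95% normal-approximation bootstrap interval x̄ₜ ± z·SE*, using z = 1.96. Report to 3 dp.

(55.518, 62.762)

Margin = 1.96 × 1.8481 = 3.6223
Interval: 59.14 ± 3.6223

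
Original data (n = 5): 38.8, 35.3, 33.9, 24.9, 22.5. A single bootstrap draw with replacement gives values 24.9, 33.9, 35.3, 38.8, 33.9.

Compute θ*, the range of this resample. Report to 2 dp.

Range = 38.8 − 24.9 = 13.90

θ* = 13.90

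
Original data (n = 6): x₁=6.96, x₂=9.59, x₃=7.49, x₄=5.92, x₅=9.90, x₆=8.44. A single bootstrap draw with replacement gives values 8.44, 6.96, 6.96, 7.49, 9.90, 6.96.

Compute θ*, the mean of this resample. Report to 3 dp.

θ* = 7.785

Mean = (8.44 + 6.96 + 6.96 + 7.49 + 9.90 + 6.96) / 6 = 46.710 / 6 = 7.785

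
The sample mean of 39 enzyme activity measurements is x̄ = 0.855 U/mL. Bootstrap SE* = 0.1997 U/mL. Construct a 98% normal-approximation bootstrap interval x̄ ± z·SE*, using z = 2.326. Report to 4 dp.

Margin = 2.326 × 0.1997 = 0.46450
Interval: 0.855 ± 0.46450

(0.3905, 1.3195)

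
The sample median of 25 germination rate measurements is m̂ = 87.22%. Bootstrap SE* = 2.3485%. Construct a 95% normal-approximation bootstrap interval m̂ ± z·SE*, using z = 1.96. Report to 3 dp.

Margin = 1.96 × 2.3485 = 4.6031
Interval: 87.22 ± 4.6031

(82.617, 91.823)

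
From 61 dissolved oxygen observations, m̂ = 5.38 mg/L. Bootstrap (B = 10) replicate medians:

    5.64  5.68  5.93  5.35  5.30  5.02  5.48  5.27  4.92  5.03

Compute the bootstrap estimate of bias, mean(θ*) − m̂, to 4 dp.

bias = −0.0180

mean(θ*) = (5.64 + 5.68 + 5.93 + 5.35 + 5.30 + 5.02 + 5.48 + 5.27 + 4.92 + 5.03) / 10 = 5.36200
bias = 5.36200 − 5.38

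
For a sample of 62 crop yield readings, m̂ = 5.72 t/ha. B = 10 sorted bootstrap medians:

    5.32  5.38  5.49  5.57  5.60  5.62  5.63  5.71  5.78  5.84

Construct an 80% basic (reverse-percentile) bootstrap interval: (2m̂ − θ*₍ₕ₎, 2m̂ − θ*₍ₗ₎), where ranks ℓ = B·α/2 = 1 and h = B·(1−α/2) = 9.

Percentile endpoints at ranks 1 and 9: θ*₍1₎ = 5.32, θ*₍9₎ = 5.78.
Basic interval reflects these around m̂:
  lower = 2 × 5.72 − 5.78 = 5.66
  upper = 2 × 5.72 − 5.32 = 6.12

(5.66, 6.12)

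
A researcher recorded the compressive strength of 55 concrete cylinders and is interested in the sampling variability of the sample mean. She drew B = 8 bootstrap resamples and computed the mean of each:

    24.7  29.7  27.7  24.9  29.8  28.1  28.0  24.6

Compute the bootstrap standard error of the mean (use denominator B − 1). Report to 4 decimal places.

Bootstrap SE is the standard deviation of the 8 replicate means.
Mean of replicates: (24.7 + 29.7 + 27.7 + 24.9 + 29.8 + 28.1 + 28.0 + 24.6) / 8 = 217.50000 / 8 = 27.18750
Sum of squared deviations: (−2.48750)² + (+2.51250)² + (+0.51250)² + (−2.28750)² + (+2.61250)² + (+0.91250)² + (+0.81250)² + (−2.58750)² = 33.00875
Variance = 33.00875 / 7 = 4.71554
SE* = √4.71554

SE* = 2.1715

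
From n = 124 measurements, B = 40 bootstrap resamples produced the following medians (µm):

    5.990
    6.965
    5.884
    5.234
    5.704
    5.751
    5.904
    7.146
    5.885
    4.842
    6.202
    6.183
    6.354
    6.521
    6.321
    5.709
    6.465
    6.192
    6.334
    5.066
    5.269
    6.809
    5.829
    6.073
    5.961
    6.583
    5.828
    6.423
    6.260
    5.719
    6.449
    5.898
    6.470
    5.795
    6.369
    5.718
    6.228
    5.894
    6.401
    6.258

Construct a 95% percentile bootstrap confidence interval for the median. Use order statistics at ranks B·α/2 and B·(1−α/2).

(4.842, 6.965)

Sorted replicates: 4.842, 5.066, 5.234, 5.269, 5.704, 5.709, 5.718, 5.719, 5.751, 5.795, 5.828, 5.829, 5.884, 5.885, 5.894, 5.898, 5.904, 5.961, 5.990, 6.073, 6.183, 6.192, 6.202, 6.228, 6.258, 6.260, 6.321, 6.334, 6.354, 6.369, 6.401, 6.423, 6.449, 6.465, 6.470, 6.521, 6.583, 6.809, 6.965, 7.146
α = 0.05; lower rank = 40 × 0.025 = 1; upper rank = 40 × 0.975 = 39.
The 1st smallest replicate is 4.842; the 39th is 6.965.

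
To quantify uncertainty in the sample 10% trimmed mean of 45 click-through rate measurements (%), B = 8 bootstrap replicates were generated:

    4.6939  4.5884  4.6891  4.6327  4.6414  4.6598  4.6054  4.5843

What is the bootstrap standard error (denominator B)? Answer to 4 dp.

Bootstrap SE is the standard deviation of the 8 replicate 10% trimmed means.
Mean of replicates: (4.6939 + 4.5884 + 4.6891 + 4.6327 + 4.6414 + 4.6598 + 4.6054 + 4.5843) / 8 = 37.095000 / 8 = 4.636875
Sum of squared deviations: (+0.057025)² + (−0.048475)² + (+0.052225)² + (−0.004175)² + (+0.004525)² + (+0.022925)² + (−0.031475)² + (−0.052575)² = 0.012647
Variance = 0.012647 / 8 = 0.001581
SE* = √0.001581

SE* = 0.0398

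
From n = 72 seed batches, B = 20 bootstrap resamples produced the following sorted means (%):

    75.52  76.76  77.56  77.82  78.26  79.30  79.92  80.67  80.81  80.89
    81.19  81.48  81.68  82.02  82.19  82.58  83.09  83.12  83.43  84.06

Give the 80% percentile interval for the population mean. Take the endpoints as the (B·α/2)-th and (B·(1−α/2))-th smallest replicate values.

α = 0.20; lower rank = 20 × 0.100 = 2; upper rank = 20 × 0.900 = 18.
The 2nd smallest replicate is 76.76; the 18th is 83.12.

(76.76, 83.12)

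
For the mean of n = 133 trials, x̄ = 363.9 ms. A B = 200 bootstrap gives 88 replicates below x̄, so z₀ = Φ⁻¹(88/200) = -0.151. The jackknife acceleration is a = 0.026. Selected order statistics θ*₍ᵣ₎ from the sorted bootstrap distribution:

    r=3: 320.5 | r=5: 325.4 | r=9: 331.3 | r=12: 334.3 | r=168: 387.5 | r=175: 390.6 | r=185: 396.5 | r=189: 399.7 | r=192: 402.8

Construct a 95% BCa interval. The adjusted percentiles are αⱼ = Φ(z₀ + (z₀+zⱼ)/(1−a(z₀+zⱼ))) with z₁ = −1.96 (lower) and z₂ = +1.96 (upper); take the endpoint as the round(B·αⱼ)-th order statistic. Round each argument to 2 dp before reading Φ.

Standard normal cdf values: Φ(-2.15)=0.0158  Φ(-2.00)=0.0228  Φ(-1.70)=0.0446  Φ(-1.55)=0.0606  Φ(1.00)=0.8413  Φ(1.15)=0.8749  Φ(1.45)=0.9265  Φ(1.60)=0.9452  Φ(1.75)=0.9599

(320.5, 402.8)

Lower: z₀ + z₁ = -0.151 + (-1.960) = -2.111; 1 − a(z₀+z₁) = 1 − (0.026)(-2.111) = 1.0549; argument = -0.151 + (-2.111)/1.0549 = -2.1522 → -2.15.
α₁ = Φ(-2.15) = 0.0158; rank = round(200 × 0.0158) = 3; θ*₍3₎ = 320.5.
Upper: z₀ + z₂ = 1.809; 1 − a(z₀+z₂) = 0.9530; argument = 1.7473 → 1.75; α₂ = 0.9599; rank = 192; θ*₍192₎ = 402.8.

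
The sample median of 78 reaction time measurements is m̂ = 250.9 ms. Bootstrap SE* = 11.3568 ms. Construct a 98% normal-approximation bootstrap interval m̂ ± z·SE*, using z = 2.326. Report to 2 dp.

Margin = 2.326 × 11.3568 = 26.416
Interval: 250.9 ± 26.416

(224.48, 277.32)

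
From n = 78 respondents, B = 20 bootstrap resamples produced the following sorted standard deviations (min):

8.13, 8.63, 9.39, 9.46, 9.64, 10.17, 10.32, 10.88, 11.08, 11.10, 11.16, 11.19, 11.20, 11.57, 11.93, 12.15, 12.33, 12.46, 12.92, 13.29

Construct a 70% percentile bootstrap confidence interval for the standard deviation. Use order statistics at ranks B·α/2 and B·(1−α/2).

(9.39, 12.33)

α = 0.30; lower rank = 20 × 0.150 = 3; upper rank = 20 × 0.850 = 17.
The 3rd smallest replicate is 9.39; the 17th is 12.33.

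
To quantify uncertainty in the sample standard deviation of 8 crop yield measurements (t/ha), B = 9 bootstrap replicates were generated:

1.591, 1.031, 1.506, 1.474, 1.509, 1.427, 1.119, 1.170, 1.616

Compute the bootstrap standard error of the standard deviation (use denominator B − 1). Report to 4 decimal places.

Bootstrap SE is the standard deviation of the 9 replicate standard deviations.
Mean of replicates: (1.591 + 1.031 + 1.506 + 1.474 + 1.509 + 1.427 + 1.119 + 1.170 + 1.616) / 9 = 12.44300 / 9 = 1.38256
Sum of squared deviations: (+0.20844)² + (−0.35156)² + (+0.12344)² + (+0.09144)² + (+0.12644)² + (+0.04444)² + (−0.26356)² + (−0.21256)² + (+0.23344)² = 0.37774
Variance = 0.37774 / 8 = 0.04722
SE* = √0.04722

SE* = 0.2173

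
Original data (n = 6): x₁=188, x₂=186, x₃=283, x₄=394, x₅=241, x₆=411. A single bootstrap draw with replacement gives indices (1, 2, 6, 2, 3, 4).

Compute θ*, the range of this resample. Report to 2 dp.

θ* = 225.00

Resample values: 188, 186, 411, 186, 283, 394.
Range = 411 − 186 = 225.00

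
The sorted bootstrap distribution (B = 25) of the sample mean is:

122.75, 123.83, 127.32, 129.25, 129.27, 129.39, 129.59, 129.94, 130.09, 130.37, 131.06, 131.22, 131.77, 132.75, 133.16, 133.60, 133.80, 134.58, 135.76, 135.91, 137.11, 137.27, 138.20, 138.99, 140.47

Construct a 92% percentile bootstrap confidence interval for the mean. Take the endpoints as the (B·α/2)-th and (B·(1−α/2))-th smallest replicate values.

α = 0.08; lower rank = 25 × 0.040 = 1; upper rank = 25 × 0.960 = 24.
The 1st smallest replicate is 122.75; the 24th is 138.99.

(122.75, 138.99)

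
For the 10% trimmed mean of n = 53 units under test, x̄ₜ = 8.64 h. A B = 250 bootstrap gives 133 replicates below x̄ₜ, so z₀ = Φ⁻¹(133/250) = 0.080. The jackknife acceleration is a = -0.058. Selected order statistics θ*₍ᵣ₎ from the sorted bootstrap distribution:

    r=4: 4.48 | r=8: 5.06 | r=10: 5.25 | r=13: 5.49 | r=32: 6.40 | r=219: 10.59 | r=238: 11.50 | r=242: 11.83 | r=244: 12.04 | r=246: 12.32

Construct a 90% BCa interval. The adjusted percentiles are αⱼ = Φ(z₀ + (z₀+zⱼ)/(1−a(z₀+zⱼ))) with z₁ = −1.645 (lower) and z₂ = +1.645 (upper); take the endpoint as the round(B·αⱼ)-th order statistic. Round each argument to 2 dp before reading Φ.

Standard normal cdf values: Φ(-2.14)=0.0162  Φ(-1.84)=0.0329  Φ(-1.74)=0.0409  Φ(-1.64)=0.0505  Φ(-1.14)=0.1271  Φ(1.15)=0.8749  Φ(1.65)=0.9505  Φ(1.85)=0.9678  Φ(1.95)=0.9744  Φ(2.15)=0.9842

(5.49, 11.50)

Lower: z₀ + z₁ = 0.080 + (-1.645) = -1.565; 1 − a(z₀+z₁) = 1 − (-0.058)(-1.565) = 0.9092; argument = 0.080 + (-1.565)/0.9092 = -1.6412 → -1.64.
α₁ = Φ(-1.64) = 0.0505; rank = round(250 × 0.0505) = 13; θ*₍13₎ = 5.49.
Upper: z₀ + z₂ = 1.725; 1 − a(z₀+z₂) = 1.1000; argument = 1.6481 → 1.65; α₂ = 0.9505; rank = 238; θ*₍238₎ = 11.50.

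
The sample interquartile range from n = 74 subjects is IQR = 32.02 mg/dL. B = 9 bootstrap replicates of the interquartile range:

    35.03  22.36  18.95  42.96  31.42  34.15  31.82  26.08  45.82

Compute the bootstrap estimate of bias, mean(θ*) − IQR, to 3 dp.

mean(θ*) = (35.03 + 22.36 + 18.95 + 42.96 + 31.42 + 34.15 + 31.82 + 26.08 + 45.82) / 9 = 32.0656
bias = 32.0656 − 32.02

bias = +0.046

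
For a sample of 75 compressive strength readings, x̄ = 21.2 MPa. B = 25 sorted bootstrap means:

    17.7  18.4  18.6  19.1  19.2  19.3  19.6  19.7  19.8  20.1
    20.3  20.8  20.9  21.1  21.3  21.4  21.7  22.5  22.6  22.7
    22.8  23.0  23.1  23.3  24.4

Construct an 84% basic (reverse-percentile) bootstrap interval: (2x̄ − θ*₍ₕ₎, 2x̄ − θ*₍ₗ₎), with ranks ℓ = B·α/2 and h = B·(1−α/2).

(19.3, 24.0)

Percentile endpoints at ranks 2 and 23: θ*₍2₎ = 18.4, θ*₍23₎ = 23.1.
Basic interval reflects these around x̄:
  lower = 2 × 21.2 − 23.1 = 19.3
  upper = 2 × 21.2 − 18.4 = 24.0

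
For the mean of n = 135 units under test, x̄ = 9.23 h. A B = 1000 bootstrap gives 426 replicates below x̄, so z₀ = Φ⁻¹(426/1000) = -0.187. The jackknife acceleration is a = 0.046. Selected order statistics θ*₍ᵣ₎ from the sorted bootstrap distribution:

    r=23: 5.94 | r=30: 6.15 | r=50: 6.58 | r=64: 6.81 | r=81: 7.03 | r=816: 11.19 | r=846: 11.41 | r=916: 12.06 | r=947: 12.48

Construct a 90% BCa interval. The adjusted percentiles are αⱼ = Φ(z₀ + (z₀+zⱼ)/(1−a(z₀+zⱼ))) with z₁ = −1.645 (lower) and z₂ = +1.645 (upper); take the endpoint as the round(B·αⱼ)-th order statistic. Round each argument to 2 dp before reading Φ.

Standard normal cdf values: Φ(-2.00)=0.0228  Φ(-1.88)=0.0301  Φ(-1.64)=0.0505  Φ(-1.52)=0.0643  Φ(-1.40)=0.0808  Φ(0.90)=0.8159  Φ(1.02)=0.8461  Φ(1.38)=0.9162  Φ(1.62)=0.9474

(6.15, 12.06)

Lower: z₀ + z₁ = -0.187 + (-1.645) = -1.832; 1 − a(z₀+z₁) = 1 − (0.046)(-1.832) = 1.0843; argument = -0.187 + (-1.832)/1.0843 = -1.8766 → -1.88.
α₁ = Φ(-1.88) = 0.0301; rank = round(1000 × 0.0301) = 30; θ*₍30₎ = 6.15.
Upper: z₀ + z₂ = 1.458; 1 − a(z₀+z₂) = 0.9329; argument = 1.3758 → 1.38; α₂ = 0.9162; rank = 916; θ*₍916₎ = 12.06.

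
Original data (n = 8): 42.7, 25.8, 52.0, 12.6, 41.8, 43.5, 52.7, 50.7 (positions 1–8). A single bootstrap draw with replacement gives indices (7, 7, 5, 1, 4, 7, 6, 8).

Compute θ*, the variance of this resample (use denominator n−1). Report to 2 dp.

θ* = 180.55

Resample values: 52.7, 52.7, 41.8, 42.7, 12.6, 52.7, 43.5, 50.7.
Mean = 43.6750; sum of squared deviations = 1263.8550
s² = 1263.8550 / 7 = 180.5507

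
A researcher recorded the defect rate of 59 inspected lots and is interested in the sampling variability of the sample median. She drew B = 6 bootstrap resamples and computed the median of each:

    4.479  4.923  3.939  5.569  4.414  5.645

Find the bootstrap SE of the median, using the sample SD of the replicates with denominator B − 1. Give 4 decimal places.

Bootstrap SE is the standard deviation of the 6 replicate medians.
Mean of replicates: (4.479 + 4.923 + 3.939 + 5.569 + 4.414 + 5.645) / 6 = 28.96900 / 6 = 4.82817
Sum of squared deviations: (−0.34917)² + (+0.09483)² + (−0.88917)² + (+0.74083)² + (−0.41417)² + (+0.81683)² = 2.30911
Variance = 2.30911 / 5 = 0.46182
SE* = √0.46182

SE* = 0.6796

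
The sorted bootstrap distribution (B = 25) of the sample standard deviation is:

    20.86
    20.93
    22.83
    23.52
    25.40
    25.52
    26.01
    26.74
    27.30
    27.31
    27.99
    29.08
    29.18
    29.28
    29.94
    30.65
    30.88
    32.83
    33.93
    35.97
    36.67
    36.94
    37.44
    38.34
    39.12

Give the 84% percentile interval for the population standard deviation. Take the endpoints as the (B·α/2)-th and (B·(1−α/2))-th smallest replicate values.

(20.93, 37.44)

α = 0.16; lower rank = 25 × 0.080 = 2; upper rank = 25 × 0.920 = 23.
The 2nd smallest replicate is 20.93; the 23rd is 37.44.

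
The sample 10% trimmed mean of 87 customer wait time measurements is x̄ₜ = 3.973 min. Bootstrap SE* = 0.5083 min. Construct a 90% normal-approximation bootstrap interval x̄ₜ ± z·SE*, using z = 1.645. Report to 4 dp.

Margin = 1.645 × 0.5083 = 0.83615
Interval: 3.973 ± 0.83615

(3.1368, 4.8092)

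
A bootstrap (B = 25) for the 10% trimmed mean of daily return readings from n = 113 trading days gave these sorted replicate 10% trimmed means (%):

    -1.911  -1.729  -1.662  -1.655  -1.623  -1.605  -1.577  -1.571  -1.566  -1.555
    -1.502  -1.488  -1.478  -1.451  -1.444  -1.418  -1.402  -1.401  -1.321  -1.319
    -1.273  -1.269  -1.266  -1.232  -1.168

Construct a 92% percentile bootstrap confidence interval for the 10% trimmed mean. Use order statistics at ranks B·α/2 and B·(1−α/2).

α = 0.08; lower rank = 25 × 0.040 = 1; upper rank = 25 × 0.960 = 24.
The 1st smallest replicate is -1.911; the 24th is -1.232.

(-1.911, -1.232)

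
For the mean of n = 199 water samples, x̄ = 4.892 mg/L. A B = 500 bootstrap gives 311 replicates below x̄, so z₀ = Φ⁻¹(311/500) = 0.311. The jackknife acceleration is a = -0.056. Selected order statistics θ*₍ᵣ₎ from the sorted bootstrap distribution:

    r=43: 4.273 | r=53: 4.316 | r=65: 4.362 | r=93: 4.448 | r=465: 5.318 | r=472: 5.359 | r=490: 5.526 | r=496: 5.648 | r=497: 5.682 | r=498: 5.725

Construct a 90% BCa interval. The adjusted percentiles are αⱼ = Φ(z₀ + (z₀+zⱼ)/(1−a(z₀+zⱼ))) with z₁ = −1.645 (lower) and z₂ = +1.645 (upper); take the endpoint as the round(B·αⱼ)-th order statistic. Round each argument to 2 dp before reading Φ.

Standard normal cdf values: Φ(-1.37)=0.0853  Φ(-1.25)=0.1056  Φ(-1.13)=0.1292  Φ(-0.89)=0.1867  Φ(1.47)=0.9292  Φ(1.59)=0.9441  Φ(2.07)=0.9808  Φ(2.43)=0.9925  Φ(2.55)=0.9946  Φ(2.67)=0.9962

Lower: z₀ + z₁ = 0.311 + (-1.645) = -1.334; 1 − a(z₀+z₁) = 1 − (-0.056)(-1.334) = 0.9253; argument = 0.311 + (-1.334)/0.9253 = -1.1307 → -1.13.
α₁ = Φ(-1.13) = 0.1292; rank = round(500 × 0.1292) = 65; θ*₍65₎ = 4.362.
Upper: z₀ + z₂ = 1.956; 1 − a(z₀+z₂) = 1.1095; argument = 2.0739 → 2.07; α₂ = 0.9808; rank = 490; θ*₍490₎ = 5.526.

(4.362, 5.526)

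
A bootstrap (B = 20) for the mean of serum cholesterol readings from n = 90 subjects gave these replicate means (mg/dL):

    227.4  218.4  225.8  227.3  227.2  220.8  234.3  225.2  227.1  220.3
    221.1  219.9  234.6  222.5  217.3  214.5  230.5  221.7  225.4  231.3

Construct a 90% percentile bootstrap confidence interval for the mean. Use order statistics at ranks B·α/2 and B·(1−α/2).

Sorted replicates: 214.5, 217.3, 218.4, 219.9, 220.3, 220.8, 221.1, 221.7, 222.5, 225.2, 225.4, 225.8, 227.1, 227.2, 227.3, 227.4, 230.5, 231.3, 234.3, 234.6
α = 0.10; lower rank = 20 × 0.050 = 1; upper rank = 20 × 0.950 = 19.
The 1st smallest replicate is 214.5; the 19th is 234.3.

(214.5, 234.3)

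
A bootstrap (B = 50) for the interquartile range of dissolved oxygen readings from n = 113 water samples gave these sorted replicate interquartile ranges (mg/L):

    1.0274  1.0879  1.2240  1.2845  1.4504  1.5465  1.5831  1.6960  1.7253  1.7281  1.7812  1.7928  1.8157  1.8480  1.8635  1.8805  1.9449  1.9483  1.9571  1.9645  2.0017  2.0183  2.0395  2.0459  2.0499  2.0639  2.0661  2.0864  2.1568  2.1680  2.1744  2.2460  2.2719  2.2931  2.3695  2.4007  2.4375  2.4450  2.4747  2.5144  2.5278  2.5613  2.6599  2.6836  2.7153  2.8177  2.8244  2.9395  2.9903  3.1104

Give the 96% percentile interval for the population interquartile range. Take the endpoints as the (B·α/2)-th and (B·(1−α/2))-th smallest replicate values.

(1.0274, 2.9903)

α = 0.04; lower rank = 50 × 0.020 = 1; upper rank = 50 × 0.980 = 49.
The 1st smallest replicate is 1.0274; the 49th is 2.9903.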